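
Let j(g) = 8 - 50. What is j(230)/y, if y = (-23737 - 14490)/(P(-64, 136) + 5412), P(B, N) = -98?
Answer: 31884/5461 ≈ 5.8385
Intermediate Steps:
j(g) = -42
y = -38227/5314 (y = (-23737 - 14490)/(-98 + 5412) = -38227/5314 ≈ -7.1936)
j(230)/y = -42/(-38227/5314) = -42*(-5314/38227) = 31884/5461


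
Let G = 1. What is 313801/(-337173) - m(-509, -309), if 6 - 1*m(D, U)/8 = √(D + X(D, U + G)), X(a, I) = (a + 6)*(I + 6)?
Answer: -16498105/337173 + 8*√151397 ≈ 3063.9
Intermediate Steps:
X(a, I) = (6 + I)*(6 + a) (X(a, I) = (6 + a)*(6 + I) = (6 + I)*(6 + a))
m(D, U) = 48 - 8*√(42 + 6*U + 7*D + D*(1 + U)) (m(D, U) = 48 - 8*√(D + (36 + 6*(U + 1) + 6*D + (U + 1)*D)) = 48 - 8*√(D + (36 + 6*(1 + U) + 6*D + (1 + U)*D)) = 48 - 8*√(D + (36 + (6 + 6*U) + 6*D + D*(1 + U))) = 48 - 8*√(D + (42 + 6*D + 6*U + D*(1 + U))) = 48 - 8*√(42 + 6*U + 7*D + D*(1 + U)))
313801/(-337173) - m(-509, -309) = 313801/(-337173) - (48 - 8*√(42 + 6*(-309) + 8*(-509) - 509*(-309))) = 313801*(-1/337173) - (48 - 8*√(42 - 1854 - 4072 + 157281)) = -313801/337173 - (48 - 8*√151397) = -313801/337173 + (-48 + 8*√151397) = -16498105/337173 + 8*√151397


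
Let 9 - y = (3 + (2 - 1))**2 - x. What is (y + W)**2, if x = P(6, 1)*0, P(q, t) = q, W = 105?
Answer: 9604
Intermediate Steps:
x = 0 (x = 6*0 = 0)
y = -7 (y = 9 - ((3 + (2 - 1))**2 - 1*0) = 9 - ((3 + 1)**2 + 0) = 9 - (4**2 + 0) = 9 - (16 + 0) = 9 - 1*16 = 9 - 16 = -7)
(y + W)**2 = (-7 + 105)**2 = 98**2 = 9604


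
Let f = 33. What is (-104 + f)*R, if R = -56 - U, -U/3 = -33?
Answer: 11005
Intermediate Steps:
U = 99 (U = -3*(-33) = 99)
R = -155 (R = -56 - 1*99 = -56 - 99 = -155)
(-104 + f)*R = (-104 + 33)*(-155) = -71*(-155) = 11005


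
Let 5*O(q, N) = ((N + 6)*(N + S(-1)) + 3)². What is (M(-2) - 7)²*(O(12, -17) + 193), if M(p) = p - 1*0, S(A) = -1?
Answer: 3350646/5 ≈ 6.7013e+5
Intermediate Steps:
M(p) = p (M(p) = p + 0 = p)
O(q, N) = (3 + (-1 + N)*(6 + N))²/5 (O(q, N) = ((N + 6)*(N - 1) + 3)²/5 = ((6 + N)*(-1 + N) + 3)²/5 = ((-1 + N)*(6 + N) + 3)²/5 = (3 + (-1 + N)*(6 + N))²/5)
(M(-2) - 7)²*(O(12, -17) + 193) = (-2 - 7)²*((-3 + (-17)² + 5*(-17))²/5 + 193) = (-9)²*((-3 + 289 - 85)²/5 + 193) = 81*((⅕)*201² + 193) = 81*((⅕)*40401 + 193) = 81*(40401/5 + 193) = 81*(41366/5) = 3350646/5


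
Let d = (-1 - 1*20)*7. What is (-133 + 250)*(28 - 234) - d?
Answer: -23955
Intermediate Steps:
d = -147 (d = (-1 - 20)*7 = -21*7 = -147)
(-133 + 250)*(28 - 234) - d = (-133 + 250)*(28 - 234) - 1*(-147) = 117*(-206) + 147 = -24102 + 147 = -23955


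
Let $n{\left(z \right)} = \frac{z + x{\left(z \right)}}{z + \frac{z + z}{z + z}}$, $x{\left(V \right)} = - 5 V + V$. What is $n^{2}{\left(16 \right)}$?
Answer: $\frac{2304}{289} \approx 7.9723$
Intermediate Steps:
$x{\left(V \right)} = - 4 V$
$n{\left(z \right)} = - \frac{3 z}{1 + z}$ ($n{\left(z \right)} = \frac{z - 4 z}{z + \frac{z + z}{z + z}} = \frac{\left(-3\right) z}{z + \frac{2 z}{2 z}} = \frac{\left(-3\right) z}{z + 2 z \frac{1}{2 z}} = \frac{\left(-3\right) z}{z + 1} = \frac{\left(-3\right) z}{1 + z} = - \frac{3 z}{1 + z}$)
$n^{2}{\left(16 \right)} = \left(\left(-3\right) 16 \frac{1}{1 + 16}\right)^{2} = \left(\left(-3\right) 16 \cdot \frac{1}{17}\right)^{2} = \left(- \frac{48}{17}\right)^{2} = \frac{2304}{289}$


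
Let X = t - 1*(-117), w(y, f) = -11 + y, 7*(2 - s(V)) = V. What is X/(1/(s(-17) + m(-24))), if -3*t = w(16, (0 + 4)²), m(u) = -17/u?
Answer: 149299/252 ≈ 592.46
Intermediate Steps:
s(V) = 2 - V/7
t = -5/3 (t = -(-11 + 16)/3 = -⅓*5 = -5/3 ≈ -1.6667)
X = 346/3 (X = -5/3 - 1*(-117) = -5/3 + 117 = 346/3 ≈ 115.33)
X/(1/(s(-17) + m(-24))) = 346/(3*(1/((2 - ⅐*(-17)) - 17/(-24)))) = 346/(3*(1/((2 + 17/7) - 17*(-1/24)))) = 346/(3*(1/(31/7 + 17/24))) = 346/(3*(1/(863/168))) = 346/(3*(168/863)) = (346/3)*(863/168) = 149299/252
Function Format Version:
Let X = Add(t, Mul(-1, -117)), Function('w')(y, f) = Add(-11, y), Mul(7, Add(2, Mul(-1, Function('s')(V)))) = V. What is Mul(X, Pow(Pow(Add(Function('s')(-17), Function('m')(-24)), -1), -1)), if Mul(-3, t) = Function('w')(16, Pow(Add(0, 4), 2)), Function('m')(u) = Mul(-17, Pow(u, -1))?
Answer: Rational(149299, 252) ≈ 592.46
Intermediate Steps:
Function('s')(V) = Add(2, Mul(Rational(-1, 7), V))
t = Rational(-5, 3) (t = Mul(Rational(-1, 3), Add(-11, 16)) = Mul(Rational(-1, 3), 5) = Rational(-5, 3) ≈ -1.6667)
X = Rational(346, 3) (X = Add(Rational(-5, 3), Mul(-1, -117)) = Add(Rational(-5, 3), 117) = Rational(346, 3) ≈ 115.33)
Mul(X, Pow(Pow(Add(Function('s')(-17), Function('m')(-24)), -1), -1)) = Mul(Rational(346, 3), Pow(Pow(Add(Add(2, Mul(Rational(-1, 7), -17)), Mul(-17, Pow(-24, -1))), -1), -1)) = Mul(Rational(346, 3), Pow(Pow(Add(Add(2, Rational(17, 7)), Mul(-17, Rational(-1, 24))), -1), -1)) = Mul(Rational(346, 3), Pow(Pow(Add(Rational(31, 7), Rational(17, 24)), -1), -1)) = Mul(Rational(346, 3), Pow(Pow(Rational(863, 168), -1), -1)) = Mul(Rational(346, 3), Pow(Rational(168, 863), -1)) = Mul(Rational(346, 3), Rational(863, 168)) = Rational(149299, 252)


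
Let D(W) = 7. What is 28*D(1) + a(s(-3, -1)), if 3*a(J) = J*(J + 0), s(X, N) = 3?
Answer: 199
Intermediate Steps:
a(J) = J²/3 (a(J) = (J*(J + 0))/3 = (J*J)/3 = J²/3)
28*D(1) + a(s(-3, -1)) = 28*7 + (⅓)*3² = 196 + (⅓)*9 = 196 + 3 = 199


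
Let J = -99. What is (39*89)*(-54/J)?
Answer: 20826/11 ≈ 1893.3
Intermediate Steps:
(39*89)*(-54/J) = (39*89)*(-54/(-99)) = 3471*(-54*(-1/99)) = 3471*(6/11) = 20826/11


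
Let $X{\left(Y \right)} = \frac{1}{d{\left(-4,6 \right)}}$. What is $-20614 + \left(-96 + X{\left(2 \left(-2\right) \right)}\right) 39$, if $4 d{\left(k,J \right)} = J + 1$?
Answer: $- \frac{170350}{7} \approx -24336.0$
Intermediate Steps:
$d{\left(k,J \right)} = \frac{1}{4} + \frac{J}{4}$ ($d{\left(k,J \right)} = \frac{J + 1}{4} = \frac{1 + J}{4} = \frac{1}{4} + \frac{J}{4}$)
$X{\left(Y \right)} = \frac{4}{7}$ ($X{\left(Y \right)} = \frac{1}{\frac{1}{4} + \frac{1}{4} \cdot 6} = \frac{1}{\frac{1}{4} + \frac{3}{2}} = \frac{1}{\frac{7}{4}} = \frac{4}{7}$)
$-20614 + \left(-96 + X{\left(2 \left(-2\right) \right)}\right) 39 = -20614 + \left(-96 + \frac{4}{7}\right) 39 = -20614 - \frac{26052}{7} = - \frac{170350}{7}$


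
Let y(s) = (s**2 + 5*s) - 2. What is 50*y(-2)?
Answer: -400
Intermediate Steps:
y(s) = -2 + s**2 + 5*s
50*y(-2) = 50*(-2 + (-2)**2 + 5*(-2)) = 50*(-2 + 4 - 10) = 50*(-8) = -400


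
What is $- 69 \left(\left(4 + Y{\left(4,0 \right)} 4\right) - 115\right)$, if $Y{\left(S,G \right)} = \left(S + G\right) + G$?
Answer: $6555$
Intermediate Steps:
$Y{\left(S,G \right)} = S + 2 G$ ($Y{\left(S,G \right)} = \left(G + S\right) + G = S + 2 G$)
$- 69 \left(\left(4 + Y{\left(4,0 \right)} 4\right) - 115\right) = - 69 \left(\left(4 + \left(4 + 2 \cdot 0\right) 4\right) - 115\right) = - 69 \left(\left(4 + \left(4 + 0\right) 4\right) - 115\right) = - 69 \left(\left(4 + 4 \cdot 4\right) - 115\right) = - 69 \left(\left(4 + 16\right) - 115\right) = - 69 \left(20 - 115\right) = \left(-69\right) \left(-95\right) = 6555$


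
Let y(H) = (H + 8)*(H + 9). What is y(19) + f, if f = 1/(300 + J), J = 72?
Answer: 281233/372 ≈ 756.00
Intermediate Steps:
y(H) = (8 + H)*(9 + H)
f = 1/372 (f = 1/(300 + 72) = 1/372 ≈ 0.0026882)
y(19) + f = (72 + 19² + 17*19) + 1/372 = (72 + 361 + 323) + 1/372 = 756 + 1/372 = 281233/372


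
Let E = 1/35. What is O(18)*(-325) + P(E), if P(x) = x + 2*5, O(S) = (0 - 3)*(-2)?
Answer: -67899/35 ≈ -1940.0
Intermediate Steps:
O(S) = 6 (O(S) = -3*(-2) = 6)
E = 1/35 ≈ 0.028571
P(x) = 10 + x (P(x) = x + 10 = 10 + x)
O(18)*(-325) + P(E) = 6*(-325) + (10 + 1/35) = -1950 + 351/35 = -67899/35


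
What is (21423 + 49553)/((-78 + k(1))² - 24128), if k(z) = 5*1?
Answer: -70976/18799 ≈ -3.7755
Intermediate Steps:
k(z) = 5
(21423 + 49553)/((-78 + k(1))² - 24128) = (21423 + 49553)/((-78 + 5)² - 24128) = 70976/((-73)² - 24128) = 70976/(5329 - 24128) = 70976/(-18799) = 70976*(-1/18799) = -70976/18799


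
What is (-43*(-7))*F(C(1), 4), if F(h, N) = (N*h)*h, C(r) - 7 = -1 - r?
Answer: 30100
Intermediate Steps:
C(r) = 6 - r (C(r) = 7 + (-1 - r) = 6 - r)
F(h, N) = N*h**2
(-43*(-7))*F(C(1), 4) = (-43*(-7))*(4*(6 - 1*1)**2) = 301*(4*(6 - 1)**2) = 301*(4*5**2) = 301*(4*25) = 301*100 = 30100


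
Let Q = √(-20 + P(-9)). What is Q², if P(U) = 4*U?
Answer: -56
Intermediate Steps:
Q = 2*I*√14 (Q = √(-20 + 4*(-9)) = √(-20 - 36) = √(-56) = 2*I*√14 ≈ 7.4833*I)
Q² = (2*I*√14)² = -56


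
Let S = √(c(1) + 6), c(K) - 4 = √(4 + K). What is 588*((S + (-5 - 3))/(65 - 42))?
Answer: -4704/23 + 588*√(10 + √5)/23 ≈ -115.09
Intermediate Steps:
c(K) = 4 + √(4 + K)
S = √(10 + √5) (S = √((4 + √(4 + 1)) + 6) = √((4 + √5) + 6) = √(10 + √5) ≈ 3.4980)
588*((S + (-5 - 3))/(65 - 42)) = 588*((√(10 + √5) + (-5 - 3))/(65 - 42)) = 588*((√(10 + √5) - 8)/23) = 588*((-8 + √(10 + √5))*(1/23)) = 588*(-8/23 + √(10 + √5)/23) = -4704/23 + 588*√(10 + √5)/23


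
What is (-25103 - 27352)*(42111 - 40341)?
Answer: -92845350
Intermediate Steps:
(-25103 - 27352)*(42111 - 40341) = -52455*1770 = -92845350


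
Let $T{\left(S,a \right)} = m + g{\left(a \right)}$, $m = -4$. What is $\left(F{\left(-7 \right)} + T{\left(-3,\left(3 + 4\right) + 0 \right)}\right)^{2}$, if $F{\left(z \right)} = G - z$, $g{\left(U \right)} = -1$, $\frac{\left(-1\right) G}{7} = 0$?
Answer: $4$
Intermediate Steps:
$G = 0$ ($G = \left(-7\right) 0 = 0$)
$F{\left(z \right)} = - z$ ($F{\left(z \right)} = 0 - z = - z$)
$T{\left(S,a \right)} = -5$ ($T{\left(S,a \right)} = -4 - 1 = -5$)
$\left(F{\left(-7 \right)} + T{\left(-3,\left(3 + 4\right) + 0 \right)}\right)^{2} = \left(\left(-1\right) \left(-7\right) - 5\right)^{2} = \left(7 - 5\right)^{2} = 2^{2} = 4$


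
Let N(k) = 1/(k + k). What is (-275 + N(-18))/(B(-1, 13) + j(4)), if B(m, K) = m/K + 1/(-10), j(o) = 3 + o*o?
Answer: -643565/44046 ≈ -14.611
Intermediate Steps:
j(o) = 3 + o²
N(k) = 1/(2*k)
B(m, K) = -⅒ + m/K (B(m, K) = m/K + 1*(-⅒) = m/K - ⅒ = -⅒ + m/K)
(-275 + N(-18))/(B(-1, 13) + j(4)) = (-275 + (½)/(-18))/((-1 - ⅒*13)/13 + (3 + 4²)) = (-275 + (½)*(-1/18))/((-1 - 13/10)/13 + (3 + 16)) = (-275 - 1/36)/((1/13)*(-23/10) + 19) = -9901/(36*(-23/130 + 19)) = -9901/(36*2447/130) = -9901/36*130/2447 = -643565/44046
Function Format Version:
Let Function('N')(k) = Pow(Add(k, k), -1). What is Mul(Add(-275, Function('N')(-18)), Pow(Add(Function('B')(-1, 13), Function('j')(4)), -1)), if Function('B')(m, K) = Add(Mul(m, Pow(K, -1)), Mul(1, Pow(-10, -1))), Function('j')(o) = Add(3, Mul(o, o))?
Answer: Rational(-643565, 44046) ≈ -14.611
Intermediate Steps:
Function('j')(o) = Add(3, Pow(o, 2))
Function('N')(k) = Mul(Rational(1, 2), Pow(k, -1)) (Function('N')(k) = Pow(Mul(2, k), -1) = Mul(Rational(1, 2), Pow(k, -1)))
Function('B')(m, K) = Add(Rational(-1, 10), Mul(m, Pow(K, -1))) (Function('B')(m, K) = Add(Mul(m, Pow(K, -1)), Mul(1, Rational(-1, 10))) = Add(Mul(m, Pow(K, -1)), Rational(-1, 10)) = Add(Rational(-1, 10), Mul(m, Pow(K, -1))))
Mul(Add(-275, Function('N')(-18)), Pow(Add(Function('B')(-1, 13), Function('j')(4)), -1)) = Mul(Add(-275, Mul(Rational(1, 2), Pow(-18, -1))), Pow(Add(Mul(Pow(13, -1), Add(-1, Mul(Rational(-1, 10), 13))), Add(3, Pow(4, 2))), -1)) = Mul(Add(-275, Mul(Rational(1, 2), Rational(-1, 18))), Pow(Add(Mul(Rational(1, 13), Add(-1, Rational(-13, 10))), Add(3, 16)), -1)) = Mul(Add(-275, Rational(-1, 36)), Pow(Add(Mul(Rational(1, 13), Rational(-23, 10)), 19), -1)) = Mul(Rational(-9901, 36), Pow(Add(Rational(-23, 130), 19), -1)) = Mul(Rational(-9901, 36), Pow(Rational(2447, 130), -1)) = Mul(Rational(-9901, 36), Rational(130, 2447)) = Rational(-643565, 44046)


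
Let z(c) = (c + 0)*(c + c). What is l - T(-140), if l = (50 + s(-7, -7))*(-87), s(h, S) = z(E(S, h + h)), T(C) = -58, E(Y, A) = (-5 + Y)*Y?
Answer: -1232036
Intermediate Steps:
E(Y, A) = Y*(-5 + Y)
z(c) = 2*c² (z(c) = c*(2*c) = 2*c²)
s(h, S) = 2*S²*(-5 + S)² (s(h, S) = 2*(S*(-5 + S))² = 2*(S²*(-5 + S)²) = 2*S²*(-5 + S)²)
l = -1232094 (l = (50 + 2*(-7)²*(-5 - 7)²)*(-87) = (50 + 2*49*(-12)²)*(-87) = (50 + 2*49*144)*(-87) = (50 + 14112)*(-87) = 14162*(-87) = -1232094)
l - T(-140) = -1232094 - 1*(-58) = -1232094 + 58 = -1232036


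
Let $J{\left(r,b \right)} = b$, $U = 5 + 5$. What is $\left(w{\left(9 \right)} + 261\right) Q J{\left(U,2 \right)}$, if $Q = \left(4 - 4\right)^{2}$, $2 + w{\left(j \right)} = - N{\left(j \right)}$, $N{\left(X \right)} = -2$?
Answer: $0$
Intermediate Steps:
$U = 10$
$w{\left(j \right)} = 0$ ($w{\left(j \right)} = -2 - -2 = -2 + 2 = 0$)
$Q = 0$ ($Q = 0^{2} = 0$)
$\left(w{\left(9 \right)} + 261\right) Q J{\left(U,2 \right)} = \left(0 + 261\right) 0 \cdot 2 = 261 \cdot 0 = 0$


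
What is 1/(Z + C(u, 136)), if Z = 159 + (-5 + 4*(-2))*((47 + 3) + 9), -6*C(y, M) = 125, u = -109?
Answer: -6/3773 ≈ -0.0015902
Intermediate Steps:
C(y, M) = -125/6 (C(y, M) = -⅙*125 = -125/6)
Z = -608 (Z = 159 + (-5 - 8)*(50 + 9) = 159 - 13*59 = 159 - 767 = -608)
1/(Z + C(u, 136)) = 1/(-608 - 125/6) = 1/(-3773/6) = -6/3773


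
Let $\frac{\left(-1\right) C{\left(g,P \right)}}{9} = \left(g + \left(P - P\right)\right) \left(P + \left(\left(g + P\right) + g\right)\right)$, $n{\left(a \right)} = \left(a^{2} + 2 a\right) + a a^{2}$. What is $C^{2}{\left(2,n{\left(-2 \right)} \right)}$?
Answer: $46656$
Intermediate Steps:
$n{\left(a \right)} = a^{2} + a^{3} + 2 a$ ($n{\left(a \right)} = \left(a^{2} + 2 a\right) + a^{3} = a^{2} + a^{3} + 2 a$)
$C{\left(g,P \right)} = - 9 g \left(2 P + 2 g\right)$ ($C{\left(g,P \right)} = - 9 \left(g + \left(P - P\right)\right) \left(P + \left(\left(g + P\right) + g\right)\right) = - 9 \left(g + 0\right) \left(P + \left(\left(P + g\right) + g\right)\right) = - 9 g \left(P + \left(P + 2 g\right)\right) = - 9 g \left(2 P + 2 g\right)$)
$C^{2}{\left(2,n{\left(-2 \right)} \right)} = \left(\left(-18\right) 2 \left(- 2 \left(2 - 2 + \left(-2\right)^{2}\right) + 2\right)\right)^{2} = \left(\left(-18\right) 2 \left(- 2 \left(2 - 2 + 4\right) + 2\right)\right)^{2} = \left(\left(-18\right) 2 \left(\left(-2\right) 4 + 2\right)\right)^{2} = \left(\left(-18\right) 2 \left(-8 + 2\right)\right)^{2} = \left(\left(-18\right) 2 \left(-6\right)\right)^{2} = 216^{2} = 46656$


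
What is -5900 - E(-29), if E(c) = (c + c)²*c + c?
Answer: 91685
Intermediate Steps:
E(c) = c + 4*c³ (E(c) = (2*c)²*c + c = (4*c²)*c + c = 4*c³ + c = c + 4*c³)
-5900 - E(-29) = -5900 - (-29 + 4*(-29)³) = -5900 - (-29 + 4*(-24389)) = -5900 - (-29 - 97556) = -5900 - 1*(-97585) = -5900 + 97585 = 91685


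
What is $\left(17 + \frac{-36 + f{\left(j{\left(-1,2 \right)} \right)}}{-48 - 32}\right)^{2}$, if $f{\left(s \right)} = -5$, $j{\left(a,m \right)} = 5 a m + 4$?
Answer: $\frac{1962801}{6400} \approx 306.69$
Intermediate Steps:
$j{\left(a,m \right)} = 4 + 5 a m$ ($j{\left(a,m \right)} = 5 a m + 4 = 4 + 5 a m$)
$\left(17 + \frac{-36 + f{\left(j{\left(-1,2 \right)} \right)}}{-48 - 32}\right)^{2} = \left(17 + \frac{-36 - 5}{-48 - 32}\right)^{2} = \left(17 - \frac{41}{-80}\right)^{2} = \left(17 - - \frac{41}{80}\right)^{2} = \left(17 + \frac{41}{80}\right)^{2} = \left(\frac{1401}{80}\right)^{2} = \frac{1962801}{6400}$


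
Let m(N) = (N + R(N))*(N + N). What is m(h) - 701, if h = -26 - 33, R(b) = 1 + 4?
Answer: 5671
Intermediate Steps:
R(b) = 5
h = -59
m(N) = 2*N*(5 + N) (m(N) = (N + 5)*(N + N) = (5 + N)*(2*N) = 2*N*(5 + N))
m(h) - 701 = 2*(-59)*(5 - 59) - 701 = 2*(-59)*(-54) - 701 = 6372 - 701 = 5671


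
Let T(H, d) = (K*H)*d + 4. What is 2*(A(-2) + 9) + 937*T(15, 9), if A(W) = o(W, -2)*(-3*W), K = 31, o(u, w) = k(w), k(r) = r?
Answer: 3925087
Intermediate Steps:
o(u, w) = w
T(H, d) = 4 + 31*H*d (T(H, d) = (31*H)*d + 4 = 31*H*d + 4 = 4 + 31*H*d)
A(W) = 6*W (A(W) = -(-6)*W = 6*W)
2*(A(-2) + 9) + 937*T(15, 9) = 2*(6*(-2) + 9) + 937*(4 + 31*15*9) = 2*(-12 + 9) + 937*(4 + 4185) = 2*(-3) + 937*4189 = -6 + 3925093 = 3925087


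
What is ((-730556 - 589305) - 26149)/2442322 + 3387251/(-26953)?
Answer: -4154518322176/32913952433 ≈ -126.22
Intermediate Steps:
((-730556 - 589305) - 26149)/2442322 + 3387251/(-26953) = (-1319861 - 26149)*(1/2442322) + 3387251*(-1/26953) = -1346010*1/2442322 - 3387251/26953 = -673005/1221161 - 3387251/26953 = -4154518322176/32913952433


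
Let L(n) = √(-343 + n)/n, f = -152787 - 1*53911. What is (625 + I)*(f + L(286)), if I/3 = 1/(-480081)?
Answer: -20673287822052/160027 + 50008437*I*√57/22883861 ≈ -1.2919e+8 + 16.499*I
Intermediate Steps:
f = -206698 (f = -152787 - 53911 = -206698)
I = -1/160027 (I = 3/(-480081) = 3*(-1/480081) = -1/160027 ≈ -6.2489e-6)
L(n) = √(-343 + n)/n
(625 + I)*(f + L(286)) = (625 - 1/160027)*(-206698 + √(-343 + 286)/286) = 100016874*(-206698 + √(-57)/286)/160027 = 100016874*(-206698 + (I*√57)/286)/160027 = 100016874*(-206698 + I*√57/286)/160027 = -20673287822052/160027 + 50008437*I*√57/22883861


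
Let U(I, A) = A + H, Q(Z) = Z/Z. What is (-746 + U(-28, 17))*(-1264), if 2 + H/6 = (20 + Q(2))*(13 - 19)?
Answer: 1892208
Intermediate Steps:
Q(Z) = 1
H = -768 (H = -12 + 6*((20 + 1)*(13 - 19)) = -12 + 6*(21*(-6)) = -12 + 6*(-126) = -12 - 756 = -768)
U(I, A) = -768 + A (U(I, A) = A - 768 = -768 + A)
(-746 + U(-28, 17))*(-1264) = (-746 + (-768 + 17))*(-1264) = (-746 - 751)*(-1264) = -1497*(-1264) = 1892208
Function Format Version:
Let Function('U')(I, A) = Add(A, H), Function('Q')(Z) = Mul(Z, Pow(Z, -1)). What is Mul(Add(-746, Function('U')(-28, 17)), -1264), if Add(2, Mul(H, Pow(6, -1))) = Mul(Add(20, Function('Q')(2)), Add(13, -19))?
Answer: 1892208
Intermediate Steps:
Function('Q')(Z) = 1
H = -768 (H = Add(-12, Mul(6, Mul(Add(20, 1), Add(13, -19)))) = Add(-12, Mul(6, Mul(21, -6))) = Add(-12, Mul(6, -126)) = Add(-12, -756) = -768)
Function('U')(I, A) = Add(-768, A) (Function('U')(I, A) = Add(A, -768) = Add(-768, A))
Mul(Add(-746, Function('U')(-28, 17)), -1264) = Mul(Add(-746, Add(-768, 17)), -1264) = Mul(Add(-746, -751), -1264) = Mul(-1497, -1264) = 1892208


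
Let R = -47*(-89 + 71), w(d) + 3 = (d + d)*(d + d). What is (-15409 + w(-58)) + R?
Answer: -1110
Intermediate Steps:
w(d) = -3 + 4*d**2 (w(d) = -3 + (d + d)*(d + d) = -3 + (2*d)*(2*d) = -3 + 4*d**2)
R = 846 (R = -47*(-18) = 846)
(-15409 + w(-58)) + R = (-15409 + (-3 + 4*(-58)**2)) + 846 = (-15409 + (-3 + 4*3364)) + 846 = (-15409 + (-3 + 13456)) + 846 = (-15409 + 13453) + 846 = -1956 + 846 = -1110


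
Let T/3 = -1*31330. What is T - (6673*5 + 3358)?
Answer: -130713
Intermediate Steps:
T = -93990 (T = 3*(-1*31330) = 3*(-31330) = -93990)
T - (6673*5 + 3358) = -93990 - (6673*5 + 3358) = -93990 - (33365 + 3358) = -93990 - 1*36723 = -93990 - 36723 = -130713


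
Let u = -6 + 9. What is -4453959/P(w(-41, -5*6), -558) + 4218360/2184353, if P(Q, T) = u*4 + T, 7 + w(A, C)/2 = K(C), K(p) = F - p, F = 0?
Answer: 3243773976029/397552246 ≈ 8159.4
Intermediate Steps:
u = 3
K(p) = -p (K(p) = 0 - p = -p)
w(A, C) = -14 - 2*C (w(A, C) = -14 + 2*(-C) = -14 - 2*C)
P(Q, T) = 12 + T (P(Q, T) = 3*4 + T = 12 + T)
-4453959/P(w(-41, -5*6), -558) + 4218360/2184353 = -4453959/(12 - 558) + 4218360/2184353 = -4453959/(-546) + 4218360*(1/2184353) = -4453959*(-1/546) + 4218360/2184353 = 1484653/182 + 4218360/2184353 = 3243773976029/397552246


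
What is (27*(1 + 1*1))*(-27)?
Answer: -1458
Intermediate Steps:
(27*(1 + 1*1))*(-27) = (27*(1 + 1))*(-27) = (27*2)*(-27) = 54*(-27) = -1458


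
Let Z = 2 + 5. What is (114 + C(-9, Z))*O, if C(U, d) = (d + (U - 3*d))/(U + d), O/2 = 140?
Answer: 35140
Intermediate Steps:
O = 280 (O = 2*140 = 280)
Z = 7
C(U, d) = (U - 2*d)/(U + d)
(114 + C(-9, Z))*O = (114 + (-9 - 2*7)/(-9 + 7))*280 = (114 + (-9 - 14)/(-2))*280 = (114 - ½*(-23))*280 = (114 + 23/2)*280 = (251/2)*280 = 35140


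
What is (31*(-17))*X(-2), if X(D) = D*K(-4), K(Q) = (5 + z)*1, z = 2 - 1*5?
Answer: 2108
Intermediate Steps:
z = -3 (z = 2 - 5 = -3)
K(Q) = 2 (K(Q) = (5 - 3)*1 = 2*1 = 2)
X(D) = 2*D (X(D) = D*2 = 2*D)
(31*(-17))*X(-2) = (31*(-17))*(2*(-2)) = -527*(-4) = 2108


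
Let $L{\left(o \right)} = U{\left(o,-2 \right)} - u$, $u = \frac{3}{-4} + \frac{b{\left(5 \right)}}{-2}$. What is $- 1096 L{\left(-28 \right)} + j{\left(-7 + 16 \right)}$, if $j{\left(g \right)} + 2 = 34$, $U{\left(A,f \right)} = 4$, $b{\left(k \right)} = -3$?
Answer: $-3530$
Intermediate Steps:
$j{\left(g \right)} = 32$ ($j{\left(g \right)} = -2 + 34 = 32$)
$u = \frac{3}{4}$ ($u = \frac{3}{-4} - \frac{3}{-2} = 3 \left(- \frac{1}{4}\right) - - \frac{3}{2} = - \frac{3}{4} + \frac{3}{2} = \frac{3}{4} \approx 0.75$)
$L{\left(o \right)} = \frac{13}{4}$ ($L{\left(o \right)} = 4 - \frac{3}{4} = \frac{13}{4}$)
$- 1096 L{\left(-28 \right)} + j{\left(-7 + 16 \right)} = \left(-1096\right) \frac{13}{4} + 32 = -3562 + 32 = -3530$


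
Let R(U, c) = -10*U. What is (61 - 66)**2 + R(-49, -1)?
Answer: 515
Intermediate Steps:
(61 - 66)**2 + R(-49, -1) = (61 - 66)**2 - 10*(-49) = (-5)**2 + 490 = 25 + 490 = 515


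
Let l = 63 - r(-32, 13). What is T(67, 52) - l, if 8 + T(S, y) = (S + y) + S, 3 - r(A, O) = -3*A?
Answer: 22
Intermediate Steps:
r(A, O) = 3 + 3*A (r(A, O) = 3 - (-3)*A = 3 + 3*A)
T(S, y) = -8 + y + 2*S (T(S, y) = -8 + ((S + y) + S) = -8 + (y + 2*S) = -8 + y + 2*S)
l = 156 (l = 63 - (3 + 3*(-32)) = 63 - (3 - 96) = 63 - 1*(-93) = 63 + 93 = 156)
T(67, 52) - l = (-8 + 52 + 2*67) - 1*156 = (-8 + 52 + 134) - 156 = 178 - 156 = 22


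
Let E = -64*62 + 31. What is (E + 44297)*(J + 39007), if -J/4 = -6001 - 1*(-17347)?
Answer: -257375720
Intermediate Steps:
J = -45384 (J = -4*(-6001 - 1*(-17347)) = -4*(-6001 + 17347) = -4*11346 = -45384)
E = -3937 (E = -3968 + 31 = -3937)
(E + 44297)*(J + 39007) = (-3937 + 44297)*(-45384 + 39007) = 40360*(-6377) = -257375720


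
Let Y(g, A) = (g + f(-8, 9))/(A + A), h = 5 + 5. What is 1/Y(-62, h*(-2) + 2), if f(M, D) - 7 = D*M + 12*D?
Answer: 36/19 ≈ 1.8947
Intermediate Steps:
f(M, D) = 7 + 12*D + D*M (f(M, D) = 7 + (D*M + 12*D) = 7 + (12*D + D*M) = 7 + 12*D + D*M)
h = 10
Y(g, A) = (43 + g)/(2*A) (Y(g, A) = (g + (7 + 12*9 + 9*(-8)))/(A + A) = (g + (7 + 108 - 72))/((2*A)) = (g + 43)*(1/(2*A)) = (43 + g)*(1/(2*A)) = (43 + g)/(2*A))
1/Y(-62, h*(-2) + 2) = 1/((43 - 62)/(2*(10*(-2) + 2))) = 1/((½)*(-19)/(-20 + 2)) = 1/((½)*(-19)/(-18)) = 1/((½)*(-1/18)*(-19)) = 1/(19/36) = 36/19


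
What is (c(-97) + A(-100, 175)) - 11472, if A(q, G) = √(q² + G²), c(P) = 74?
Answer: -11398 + 25*√65 ≈ -11196.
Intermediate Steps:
A(q, G) = √(G² + q²)
(c(-97) + A(-100, 175)) - 11472 = (74 + √(175² + (-100)²)) - 11472 = (74 + √(30625 + 10000)) - 11472 = (74 + √40625) - 11472 = (74 + 25*√65) - 11472 = -11398 + 25*√65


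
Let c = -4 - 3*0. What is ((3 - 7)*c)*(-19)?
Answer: -304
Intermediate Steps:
c = -4 (c = -4 + 0 = -4)
((3 - 7)*c)*(-19) = ((3 - 7)*(-4))*(-19) = -4*(-4)*(-19) = 16*(-19) = -304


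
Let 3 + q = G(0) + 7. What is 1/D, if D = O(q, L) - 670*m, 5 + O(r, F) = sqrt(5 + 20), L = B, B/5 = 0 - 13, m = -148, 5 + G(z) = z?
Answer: 1/99160 ≈ 1.0085e-5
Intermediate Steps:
G(z) = -5 + z
q = -1 (q = -3 + ((-5 + 0) + 7) = -3 + (-5 + 7) = -3 + 2 = -1)
B = -65 (B = 5*(0 - 13) = 5*(-13) = -65)
L = -65
O(r, F) = 0 (O(r, F) = -5 + sqrt(5 + 20) = -5 + sqrt(25) = -5 + 5 = 0)
D = 99160 (D = 0 - 670*(-148) = 0 + 99160 = 99160)
1/D = 1/99160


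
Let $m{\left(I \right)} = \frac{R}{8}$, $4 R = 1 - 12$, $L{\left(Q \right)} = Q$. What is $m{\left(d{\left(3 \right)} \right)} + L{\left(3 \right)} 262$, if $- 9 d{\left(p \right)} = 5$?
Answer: $\frac{25141}{32} \approx 785.66$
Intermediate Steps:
$d{\left(p \right)} = - \frac{5}{9}$ ($d{\left(p \right)} = \left(- \frac{1}{9}\right) 5 = - \frac{5}{9}$)
$R = - \frac{11}{4}$ ($R = \frac{1 - 12}{4} = \frac{1}{4} \left(-11\right) = - \frac{11}{4} \approx -2.75$)
$m{\left(I \right)} = - \frac{11}{32}$ ($m{\left(I \right)} = - \frac{11}{4 \cdot 8} = \left(- \frac{11}{4}\right) \frac{1}{8} = - \frac{11}{32}$)
$m{\left(d{\left(3 \right)} \right)} + L{\left(3 \right)} 262 = - \frac{11}{32} + 3 \cdot 262 = - \frac{11}{32} + 786 = \frac{25141}{32}$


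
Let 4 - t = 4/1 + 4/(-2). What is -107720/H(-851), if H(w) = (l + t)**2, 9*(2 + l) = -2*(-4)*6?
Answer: -121185/32 ≈ -3787.0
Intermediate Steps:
l = 10/3 (l = -2 + (-2*(-4)*6)/9 = -2 + (8*6)/9 = -2 + (1/9)*48 = -2 + 16/3 = 10/3 ≈ 3.3333)
t = 2 (t = 4 - (4/1 + 4/(-2)) = 4 - (4*1 + 4*(-1/2)) = 4 - (4 - 2) = 4 - 1*2 = 4 - 2 = 2)
H(w) = 256/9 (H(w) = (10/3 + 2)**2 = (16/3)**2 = 256/9)
-107720/H(-851) = -107720/256/9 = -107720*9/256 = -121185/32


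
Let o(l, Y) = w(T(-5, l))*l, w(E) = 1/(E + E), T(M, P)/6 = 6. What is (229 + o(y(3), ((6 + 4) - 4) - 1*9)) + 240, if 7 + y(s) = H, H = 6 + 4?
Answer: 11257/24 ≈ 469.04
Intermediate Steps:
T(M, P) = 36 (T(M, P) = 6*6 = 36)
w(E) = 1/(2*E)
H = 10
y(s) = 3 (y(s) = -7 + 10 = 3)
o(l, Y) = l/72 (o(l, Y) = ((½)/36)*l = ((½)*(1/36))*l = l/72)
(229 + o(y(3), ((6 + 4) - 4) - 1*9)) + 240 = (229 + (1/72)*3) + 240 = (229 + 1/24) + 240 = 5497/24 + 240 = 11257/24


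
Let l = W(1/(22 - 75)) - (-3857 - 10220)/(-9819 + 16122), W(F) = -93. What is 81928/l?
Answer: -258196092/286051 ≈ -902.62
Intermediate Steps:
l = -572102/6303 (l = -93 - (-3857 - 10220)/(-9819 + 16122) = -93 - (-14077)/6303 = -93 - 1*(-14077/6303) = -93 + 14077/6303 = -572102/6303 ≈ -90.767)
81928/l = 81928/(-572102/6303) = 81928*(-6303/572102) = -258196092/286051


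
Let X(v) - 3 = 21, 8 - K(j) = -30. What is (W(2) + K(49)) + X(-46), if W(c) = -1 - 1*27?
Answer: 34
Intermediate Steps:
K(j) = 38 (K(j) = 8 - 1*(-30) = 8 + 30 = 38)
W(c) = -28 (W(c) = -1 - 27 = -28)
X(v) = 24 (X(v) = 3 + 21 = 24)
(W(2) + K(49)) + X(-46) = (-28 + 38) + 24 = 10 + 24 = 34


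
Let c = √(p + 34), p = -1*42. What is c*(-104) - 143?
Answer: -143 - 208*I*√2 ≈ -143.0 - 294.16*I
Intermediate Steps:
p = -42
c = 2*I*√2 (c = √(-42 + 34) = √(-8) = 2*I*√2 ≈ 2.8284*I)
c*(-104) - 143 = (2*I*√2)*(-104) - 143 = -208*I*√2 - 143 = -143 - 208*I*√2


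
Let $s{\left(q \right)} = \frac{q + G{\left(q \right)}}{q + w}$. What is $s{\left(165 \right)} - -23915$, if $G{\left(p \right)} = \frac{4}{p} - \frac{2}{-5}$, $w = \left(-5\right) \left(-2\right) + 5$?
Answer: $\frac{142060559}{5940} \approx 23916.0$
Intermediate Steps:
$w = 15$ ($w = 10 + 5 = 15$)
$G{\left(p \right)} = \frac{2}{5} + \frac{4}{p}$ ($G{\left(p \right)} = \frac{4}{p} - - \frac{2}{5} = \frac{4}{p} + \frac{2}{5} = \frac{2}{5} + \frac{4}{p}$)
$s{\left(q \right)} = \frac{\frac{2}{5} + q + \frac{4}{q}}{15 + q}$ ($s{\left(q \right)} = \frac{q + \left(\frac{2}{5} + \frac{4}{q}\right)}{q + 15} = \frac{\frac{2}{5} + q + \frac{4}{q}}{15 + q}$)
$s{\left(165 \right)} - -23915 = \frac{4 + 165^{2} + \frac{2}{5} \cdot 165}{165 \left(15 + 165\right)} - -23915 = \frac{4 + 27225 + 66}{165 \cdot 180} + 23915 = \frac{1}{165} \cdot \frac{1}{180} \cdot 27295 + 23915 = \frac{5459}{5940} + 23915 = \frac{142060559}{5940}$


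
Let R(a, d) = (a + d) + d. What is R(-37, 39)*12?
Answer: 492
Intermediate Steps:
R(a, d) = a + 2*d
R(-37, 39)*12 = (-37 + 2*39)*12 = (-37 + 78)*12 = 41*12 = 492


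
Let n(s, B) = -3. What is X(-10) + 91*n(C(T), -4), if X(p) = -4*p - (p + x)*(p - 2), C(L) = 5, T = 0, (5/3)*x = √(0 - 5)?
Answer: -353 + 36*I*√5/5 ≈ -353.0 + 16.1*I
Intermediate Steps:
x = 3*I*√5/5 (x = 3*√(0 - 5)/5 = 3*√(-5)/5 = 3*(I*√5)/5 = 3*I*√5/5 ≈ 1.3416*I)
X(p) = -4*p - (-2 + p)*(p + 3*I*√5/5) (X(p) = -4*p - (p + 3*I*√5/5)*(p - 2) = -4*p - (p + 3*I*√5/5)*(-2 + p) = -4*p - (-2 + p)*(p + 3*I*√5/5))
X(-10) + 91*n(C(T), -4) = (-1*(-10)² - 2*(-10) + 6*I*√5/5 - ⅗*I*(-10)*√5) + 91*(-3) = (-1*100 + 20 + 6*I*√5/5 + 6*I*√5) - 273 = (-100 + 20 + 6*I*√5/5 + 6*I*√5) - 273 = (-80 + 36*I*√5/5) - 273 = -353 + 36*I*√5/5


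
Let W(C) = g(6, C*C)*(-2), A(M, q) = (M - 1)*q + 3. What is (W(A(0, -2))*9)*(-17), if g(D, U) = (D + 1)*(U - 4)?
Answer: 44982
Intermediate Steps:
g(D, U) = (1 + D)*(-4 + U)
A(M, q) = 3 + q*(-1 + M) (A(M, q) = (-1 + M)*q + 3 = q*(-1 + M) + 3 = 3 + q*(-1 + M))
W(C) = 56 - 14*C**2 (W(C) = (-4 + C*C - 4*6 + 6*(C*C))*(-2) = (-4 + C**2 - 24 + 6*C**2)*(-2) = (-28 + 7*C**2)*(-2) = 56 - 14*C**2)
(W(A(0, -2))*9)*(-17) = ((56 - 14*(3 - 1*(-2) + 0*(-2))**2)*9)*(-17) = ((56 - 14*(3 + 2 + 0)**2)*9)*(-17) = ((56 - 14*5**2)*9)*(-17) = ((56 - 14*25)*9)*(-17) = ((56 - 350)*9)*(-17) = -294*9*(-17) = -2646*(-17) = 44982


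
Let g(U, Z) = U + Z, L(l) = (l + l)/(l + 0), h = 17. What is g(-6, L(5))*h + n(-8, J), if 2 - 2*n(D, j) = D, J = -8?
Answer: -63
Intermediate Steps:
n(D, j) = 1 - D/2
L(l) = 2 (L(l) = (2*l)/l = 2)
g(-6, L(5))*h + n(-8, J) = (-6 + 2)*17 + (1 - 1/2*(-8)) = -4*17 + (1 + 4) = -68 + 5 = -63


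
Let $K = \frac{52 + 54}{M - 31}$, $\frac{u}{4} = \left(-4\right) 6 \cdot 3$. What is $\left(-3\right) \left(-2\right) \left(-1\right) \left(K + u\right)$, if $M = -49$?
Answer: $\frac{34719}{20} \approx 1735.9$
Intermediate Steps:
$u = -288$ ($u = 4 \left(-4\right) 6 \cdot 3 = 4 \left(\left(-24\right) 3\right) = 4 \left(-72\right) = -288$)
$K = - \frac{53}{40}$ ($K = \frac{52 + 54}{-49 - 31} = \frac{106}{-80} = 106 \left(- \frac{1}{80}\right) = - \frac{53}{40} \approx -1.325$)
$\left(-3\right) \left(-2\right) \left(-1\right) \left(K + u\right) = \left(-3\right) \left(-2\right) \left(-1\right) \left(- \frac{53}{40} - 288\right) = 6 \left(-1\right) \left(- \frac{11573}{40}\right) = \left(-6\right) \left(- \frac{11573}{40}\right) = \frac{34719}{20}$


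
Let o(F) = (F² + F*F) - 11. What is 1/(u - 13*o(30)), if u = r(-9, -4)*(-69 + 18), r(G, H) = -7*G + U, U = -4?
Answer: -1/26266 ≈ -3.8072e-5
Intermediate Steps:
r(G, H) = -4 - 7*G (r(G, H) = -7*G - 4 = -4 - 7*G)
o(F) = -11 + 2*F² (o(F) = (F² + F²) - 11 = 2*F² - 11 = -11 + 2*F²)
u = -3009 (u = (-4 - 7*(-9))*(-69 + 18) = (-4 + 63)*(-51) = 59*(-51) = -3009)
1/(u - 13*o(30)) = 1/(-3009 - 13*(-11 + 2*30²)) = 1/(-3009 - 13*(-11 + 2*900)) = 1/(-3009 - 13*(-11 + 1800)) = 1/(-3009 - 13*1789) = 1/(-3009 - 1*23257) = 1/(-3009 - 23257) = 1/(-26266) = -1/26266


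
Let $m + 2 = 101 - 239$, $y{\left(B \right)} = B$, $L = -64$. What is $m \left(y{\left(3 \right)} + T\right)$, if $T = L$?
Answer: $8540$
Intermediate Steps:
$T = -64$
$m = -140$ ($m = -2 + \left(101 - 239\right) = -2 - 138 = -140$)
$m \left(y{\left(3 \right)} + T\right) = - 140 \left(3 - 64\right) = \left(-140\right) \left(-61\right) = 8540$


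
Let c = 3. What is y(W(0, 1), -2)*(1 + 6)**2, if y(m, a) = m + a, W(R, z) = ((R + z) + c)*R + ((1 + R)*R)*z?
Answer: -98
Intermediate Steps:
W(R, z) = R*(3 + R + z) + R*z*(1 + R) (W(R, z) = ((R + z) + 3)*R + ((1 + R)*R)*z = (3 + R + z)*R + (R*(1 + R))*z = R*(3 + R + z) + R*z*(1 + R))
y(m, a) = a + m
y(W(0, 1), -2)*(1 + 6)**2 = (-2 + 0*(3 + 0 + 2*1 + 0*1))*(1 + 6)**2 = (-2 + 0*(3 + 0 + 2 + 0))*7**2 = (-2 + 0*5)*49 = (-2 + 0)*49 = -2*49 = -98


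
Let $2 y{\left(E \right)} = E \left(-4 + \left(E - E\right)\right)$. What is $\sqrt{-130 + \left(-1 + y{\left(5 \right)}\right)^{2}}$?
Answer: $3 i \approx 3.0 i$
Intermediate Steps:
$y{\left(E \right)} = - 2 E$ ($y{\left(E \right)} = \frac{E \left(-4 + \left(E - E\right)\right)}{2} = \frac{E \left(-4 + 0\right)}{2} = \frac{E \left(-4\right)}{2} = \frac{\left(-4\right) E}{2} = - 2 E$)
$\sqrt{-130 + \left(-1 + y{\left(5 \right)}\right)^{2}} = \sqrt{-130 + \left(-1 - 10\right)^{2}} = \sqrt{-130 + \left(-11\right)^{2}} = \sqrt{-130 + 121} = \sqrt{-9} = 3 i$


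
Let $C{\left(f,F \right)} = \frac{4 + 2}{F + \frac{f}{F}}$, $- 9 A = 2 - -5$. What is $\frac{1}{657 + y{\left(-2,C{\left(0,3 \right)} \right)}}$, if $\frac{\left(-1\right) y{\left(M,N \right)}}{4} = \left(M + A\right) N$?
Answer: $\frac{9}{6113} \approx 0.0014723$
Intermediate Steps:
$A = - \frac{7}{9}$ ($A = - \frac{2 - -5}{9} = - \frac{2 + 5}{9} = \left(- \frac{1}{9}\right) 7 = - \frac{7}{9} \approx -0.77778$)
$C{\left(f,F \right)} = \frac{6}{F + \frac{f}{F}}$
$y{\left(M,N \right)} = - 4 N \left(- \frac{7}{9} + M\right)$ ($y{\left(M,N \right)} = - 4 \left(M - \frac{7}{9}\right) N = - 4 \left(- \frac{7}{9} + M\right) N = - 4 N \left(- \frac{7}{9} + M\right)$)
$\frac{1}{657 + y{\left(-2,C{\left(0,3 \right)} \right)}} = \frac{1}{657 + \frac{4 \cdot 6 \cdot 3 \frac{1}{0 + 3^{2}} \left(7 - -18\right)}{9}} = \frac{1}{657 + \frac{4 \cdot 6 \cdot 3 \frac{1}{0 + 9} \left(7 + 18\right)}{9}} = \frac{1}{657 + \frac{4}{9} \cdot 6 \cdot 3 \cdot \frac{1}{9} \cdot 25} = \frac{1}{657 + \frac{4}{9} \cdot 2 \cdot 25} = \frac{1}{657 + \frac{200}{9}} = \frac{1}{\frac{6113}{9}} = \frac{9}{6113}$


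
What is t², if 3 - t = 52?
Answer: 2401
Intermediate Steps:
t = -49 (t = 3 - 1*52 = 3 - 52 = -49)
t² = (-49)² = 2401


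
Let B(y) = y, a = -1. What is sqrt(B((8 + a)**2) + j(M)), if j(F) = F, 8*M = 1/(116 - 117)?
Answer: sqrt(782)/4 ≈ 6.9911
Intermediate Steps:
M = -1/8 (M = 1/(8*(116 - 117)) = (1/8)/(-1) = (1/8)*(-1) = -1/8 ≈ -0.12500)
sqrt(B((8 + a)**2) + j(M)) = sqrt((8 - 1)**2 - 1/8) = sqrt(7**2 - 1/8) = sqrt(49 - 1/8) = sqrt(391/8) = sqrt(782)/4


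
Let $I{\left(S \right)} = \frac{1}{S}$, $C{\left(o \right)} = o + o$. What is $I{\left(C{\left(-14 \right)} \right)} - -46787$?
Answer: $\frac{1310035}{28} \approx 46787.0$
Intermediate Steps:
$C{\left(o \right)} = 2 o$
$I{\left(C{\left(-14 \right)} \right)} - -46787 = \frac{1}{2 \left(-14\right)} - -46787 = \frac{1}{-28} + 46787 = - \frac{1}{28} + 46787 = \frac{1310035}{28}$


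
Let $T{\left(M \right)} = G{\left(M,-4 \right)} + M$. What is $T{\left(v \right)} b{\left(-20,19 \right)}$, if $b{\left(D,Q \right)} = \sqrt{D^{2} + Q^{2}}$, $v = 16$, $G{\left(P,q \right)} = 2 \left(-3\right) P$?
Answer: $- 80 \sqrt{761} \approx -2206.9$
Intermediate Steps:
$G{\left(P,q \right)} = - 6 P$
$T{\left(M \right)} = - 5 M$ ($T{\left(M \right)} = - 6 M + M = - 5 M$)
$T{\left(v \right)} b{\left(-20,19 \right)} = \left(-5\right) 16 \sqrt{\left(-20\right)^{2} + 19^{2}} = - 80 \sqrt{400 + 361} = - 80 \sqrt{761}$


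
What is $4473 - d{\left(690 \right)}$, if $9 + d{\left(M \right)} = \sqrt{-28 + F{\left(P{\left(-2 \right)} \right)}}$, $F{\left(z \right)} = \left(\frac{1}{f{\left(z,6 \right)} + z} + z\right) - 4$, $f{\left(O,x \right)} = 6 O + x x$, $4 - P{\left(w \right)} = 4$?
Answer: $4482 - \frac{i \sqrt{1151}}{6} \approx 4482.0 - 5.6544 i$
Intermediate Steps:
$P{\left(w \right)} = 0$ ($P{\left(w \right)} = 4 - 4 = 0$)
$f{\left(O,x \right)} = x^{2} + 6 O$ ($f{\left(O,x \right)} = 6 O + x^{2} = x^{2} + 6 O$)
$F{\left(z \right)} = -4 + z + \frac{1}{36 + 7 z}$ ($F{\left(z \right)} = \left(\frac{1}{\left(6^{2} + 6 z\right) + z} + z\right) - 4 = \left(\frac{1}{\left(36 + 6 z\right) + z} + z\right) - 4 = \left(\frac{1}{36 + 7 z} + z\right) - 4 = \left(z + \frac{1}{36 + 7 z}\right) - 4 = -4 + z + \frac{1}{36 + 7 z}$)
$d{\left(M \right)} = -9 + \frac{i \sqrt{1151}}{6}$ ($d{\left(M \right)} = -9 + \sqrt{-28 + \frac{-143 + 7 \cdot 0^{2} + 8 \cdot 0}{36 + 7 \cdot 0}} = -9 + \sqrt{-28 + \frac{-143 + 7 \cdot 0 + 0}{36 + 0}} = -9 + \sqrt{-28 + \frac{-143 + 0 + 0}{36}} = -9 + \sqrt{-28 + \frac{1}{36} \left(-143\right)} = -9 + \sqrt{-28 - \frac{143}{36}} = -9 + \sqrt{- \frac{1151}{36}} = -9 + \frac{i \sqrt{1151}}{6}$)
$4473 - d{\left(690 \right)} = 4473 - \left(-9 + \frac{i \sqrt{1151}}{6}\right) = 4473 + \left(9 - \frac{i \sqrt{1151}}{6}\right) = 4482 - \frac{i \sqrt{1151}}{6}$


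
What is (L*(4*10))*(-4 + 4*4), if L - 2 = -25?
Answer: -11040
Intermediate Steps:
L = -23 (L = 2 - 25 = -23)
(L*(4*10))*(-4 + 4*4) = (-92*10)*(-4 + 4*4) = (-23*40)*(-4 + 16) = -920*12 = -11040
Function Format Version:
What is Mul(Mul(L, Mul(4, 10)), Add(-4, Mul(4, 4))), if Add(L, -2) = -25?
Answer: -11040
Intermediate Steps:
L = -23 (L = Add(2, -25) = -23)
Mul(Mul(L, Mul(4, 10)), Add(-4, Mul(4, 4))) = Mul(Mul(-23, Mul(4, 10)), Add(-4, Mul(4, 4))) = Mul(Mul(-23, 40), Add(-4, 16)) = Mul(-920, 12) = -11040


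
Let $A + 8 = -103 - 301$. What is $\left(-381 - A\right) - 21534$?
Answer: $-21503$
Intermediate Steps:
$A = -412$ ($A = -8 - 404 = -412$)
$\left(-381 - A\right) - 21534 = \left(-381 - -412\right) - 21534 = \left(-381 + 412\right) - 21534 = 31 - 21534 = -21503$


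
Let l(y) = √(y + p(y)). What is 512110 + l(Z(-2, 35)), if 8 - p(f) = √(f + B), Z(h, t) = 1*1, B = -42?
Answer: 512110 + √(9 - I*√41) ≈ 5.1211e+5 - 1.0113*I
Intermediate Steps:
Z(h, t) = 1
p(f) = 8 - √(-42 + f) (p(f) = 8 - √(f - 42) = 8 - √(-42 + f))
l(y) = √(8 + y - √(-42 + y)) (l(y) = √(y + (8 - √(-42 + y))) = √(8 + y - √(-42 + y)))
512110 + l(Z(-2, 35)) = 512110 + √(8 + 1 - √(-42 + 1)) = 512110 + √(8 + 1 - √(-41)) = 512110 + √(8 + 1 - I*√41) = 512110 + √(9 - I*√41)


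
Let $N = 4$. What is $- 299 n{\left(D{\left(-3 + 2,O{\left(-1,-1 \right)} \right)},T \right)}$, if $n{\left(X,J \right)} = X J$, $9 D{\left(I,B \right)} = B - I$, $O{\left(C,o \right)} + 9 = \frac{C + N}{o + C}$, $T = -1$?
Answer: $- \frac{5681}{18} \approx -315.61$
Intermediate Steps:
$O{\left(C,o \right)} = -9 + \frac{4 + C}{C + o}$ ($O{\left(C,o \right)} = -9 + \frac{C + 4}{o + C} = -9 + \frac{4 + C}{C + o}$)
$D{\left(I,B \right)} = - \frac{I}{9} + \frac{B}{9}$ ($D{\left(I,B \right)} = \frac{B - I}{9} = - \frac{I}{9} + \frac{B}{9}$)
$n{\left(X,J \right)} = J X$
$- 299 n{\left(D{\left(-3 + 2,O{\left(-1,-1 \right)} \right)},T \right)} = - 299 \left(- (- \frac{-3 + 2}{9} + \frac{\frac{1}{-1 - 1} \left(4 - -9 - -8\right)}{9})\right) = - 299 \left(- (\left(- \frac{1}{9}\right) \left(-1\right) + \frac{\frac{1}{-2} \left(4 + 9 + 8\right)}{9})\right) = - 299 \left(- (\frac{1}{9} + \frac{\left(- \frac{1}{2}\right) 21}{9})\right) = - 299 \left(- (\frac{1}{9} + \frac{1}{9} \left(- \frac{21}{2}\right))\right) = - 299 \left(- (\frac{1}{9} - \frac{7}{6})\right) = - 299 \left(\left(-1\right) \left(- \frac{19}{18}\right)\right) = \left(-299\right) \frac{19}{18} = - \frac{5681}{18}$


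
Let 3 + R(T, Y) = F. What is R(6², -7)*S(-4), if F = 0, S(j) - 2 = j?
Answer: 6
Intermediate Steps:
S(j) = 2 + j
R(T, Y) = -3 (R(T, Y) = -3 + 0 = -3)
R(6², -7)*S(-4) = -3*(2 - 4) = -3*(-2) = 6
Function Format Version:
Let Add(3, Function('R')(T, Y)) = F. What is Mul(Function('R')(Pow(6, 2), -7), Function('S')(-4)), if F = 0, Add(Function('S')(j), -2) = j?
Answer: 6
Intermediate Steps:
Function('S')(j) = Add(2, j)
Function('R')(T, Y) = -3 (Function('R')(T, Y) = Add(-3, 0) = -3)
Mul(Function('R')(Pow(6, 2), -7), Function('S')(-4)) = Mul(-3, Add(2, -4)) = Mul(-3, -2) = 6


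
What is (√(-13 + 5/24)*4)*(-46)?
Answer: -46*I*√1842/3 ≈ -658.08*I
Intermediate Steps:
(√(-13 + 5/24)*4)*(-46) = (√(-307/24)*4)*(-46) = ((I*√1842/12)*4)*(-46) = (I*√1842/3)*(-46) = -46*I*√1842/3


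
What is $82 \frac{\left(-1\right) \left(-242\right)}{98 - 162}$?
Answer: $- \frac{4961}{16} \approx -310.06$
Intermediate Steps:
$82 \frac{\left(-1\right) \left(-242\right)}{98 - 162} = 82 \frac{242}{98 - 162} = 82 \frac{242}{-64} = 82 \cdot 242 \left(- \frac{1}{64}\right) = 82 \left(- \frac{121}{32}\right) = - \frac{4961}{16}$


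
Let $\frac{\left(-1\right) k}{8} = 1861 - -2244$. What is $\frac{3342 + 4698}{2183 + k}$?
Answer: $- \frac{2680}{10219} \approx -0.26226$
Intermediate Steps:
$k = -32840$ ($k = - 8 \left(1861 - -2244\right) = - 8 \left(1861 + 2244\right) = \left(-8\right) 4105 = -32840$)
$\frac{3342 + 4698}{2183 + k} = \frac{3342 + 4698}{2183 - 32840} = \frac{8040}{-30657} = 8040 \left(- \frac{1}{30657}\right) = - \frac{2680}{10219}$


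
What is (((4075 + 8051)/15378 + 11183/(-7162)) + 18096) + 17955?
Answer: 661745394879/18356206 ≈ 36050.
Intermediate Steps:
(((4075 + 8051)/15378 + 11183/(-7162)) + 18096) + 17955 = ((12126*(1/15378) + 11183*(-1/7162)) + 18096) + 17955 = ((2021/2563 - 11183/7162) + 18096) + 17955 = (-14187627/18356206 + 18096) + 17955 = 332159716149/18356206 + 17955 = 661745394879/18356206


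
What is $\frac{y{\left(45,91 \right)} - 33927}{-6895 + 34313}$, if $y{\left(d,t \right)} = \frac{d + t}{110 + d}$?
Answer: $- \frac{5258549}{4249790} \approx -1.2374$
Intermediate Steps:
$y{\left(d,t \right)} = \frac{d + t}{110 + d}$
$\frac{y{\left(45,91 \right)} - 33927}{-6895 + 34313} = \frac{\frac{45 + 91}{110 + 45} - 33927}{-6895 + 34313} = \frac{\frac{1}{155} \cdot 136 - 33927}{27418} = \left(\frac{1}{155} \cdot 136 - 33927\right) \frac{1}{27418} = \left(\frac{136}{155} - 33927\right) \frac{1}{27418} = \left(- \frac{5258549}{155}\right) \frac{1}{27418} = - \frac{5258549}{4249790}$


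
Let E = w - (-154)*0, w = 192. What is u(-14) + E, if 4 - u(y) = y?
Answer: 210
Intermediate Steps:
u(y) = 4 - y
E = 192 (E = 192 - (-154)*0 = 192 - 1*0 = 192 + 0 = 192)
u(-14) + E = (4 - 1*(-14)) + 192 = (4 + 14) + 192 = 18 + 192 = 210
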